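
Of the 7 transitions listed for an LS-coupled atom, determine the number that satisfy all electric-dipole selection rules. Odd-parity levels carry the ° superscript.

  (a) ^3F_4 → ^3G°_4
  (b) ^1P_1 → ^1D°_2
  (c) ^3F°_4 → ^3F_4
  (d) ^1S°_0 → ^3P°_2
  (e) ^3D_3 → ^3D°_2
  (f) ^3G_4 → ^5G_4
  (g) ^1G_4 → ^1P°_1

4

(a) allowed
(b) allowed
(c) allowed
(d) forbidden (parity, ΔS, ΔJ fail)
(e) allowed
(f) forbidden (parity, ΔS fail)
(g) forbidden (ΔL, ΔJ fail)
Total allowed: 4 of 7.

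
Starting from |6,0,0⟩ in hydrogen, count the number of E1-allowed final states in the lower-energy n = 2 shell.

3

E1 requires Δl = ±1, so l_f ∈ {-1, 1}; with 0 ≤ l_f ≤ n_f−1 = 1, the allowed l_f values are {1}.
For l_f = 1: m_f ∈ {m_i−1, m_i, m_i+1} ∩ [−1, 1] = {-1, 0, 1} → 3 states.
Total: 3.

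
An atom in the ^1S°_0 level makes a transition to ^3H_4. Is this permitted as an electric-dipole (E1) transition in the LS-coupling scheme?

forbidden

Parity must change: odd → even — ok.
ΔS = 0: S: 0 → 1 — fails.
ΔL = 0, ±1 (not L=0↔0): L: 0 → 5, ΔL = +5 — fails.
ΔJ = 0, ±1 (not J=0↔0): J: 0 → 4, ΔJ = +4 — fails.
Rule(s) violated: ΔS, ΔL, ΔJ.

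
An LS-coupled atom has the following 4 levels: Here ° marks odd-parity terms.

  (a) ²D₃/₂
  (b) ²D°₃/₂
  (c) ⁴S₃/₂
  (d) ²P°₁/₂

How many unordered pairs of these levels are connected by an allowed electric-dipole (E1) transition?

(a)–(b): allowed.
(a)–(c): forbidden (parity, ΔS, ΔL).
(a)–(d): allowed.
(b)–(c): forbidden (ΔS, ΔL).
(b)–(d): forbidden (parity).
(c)–(d): forbidden (ΔS).
Allowed pairs: 2 of 6.

2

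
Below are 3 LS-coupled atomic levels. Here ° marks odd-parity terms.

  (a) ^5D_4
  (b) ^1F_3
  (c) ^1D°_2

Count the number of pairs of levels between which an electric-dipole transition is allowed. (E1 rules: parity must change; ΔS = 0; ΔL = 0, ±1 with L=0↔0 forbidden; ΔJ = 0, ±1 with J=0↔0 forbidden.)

1

(a)–(b): forbidden (parity, ΔS).
(a)–(c): forbidden (ΔS, ΔJ).
(b)–(c): allowed.
Allowed pairs: 1 of 3.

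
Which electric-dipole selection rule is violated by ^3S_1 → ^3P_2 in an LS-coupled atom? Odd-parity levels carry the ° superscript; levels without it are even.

parity

Parity must change: even → even — ✗.
ΔS = 0: S: 1 → 1 — ✓.
ΔL = 0, ±1 (not L=0↔0): L: 0 → 1, ΔL = +1 — ✓.
ΔJ = 0, ±1 (not J=0↔0): J: 1 → 2, ΔJ = +1 — ✓.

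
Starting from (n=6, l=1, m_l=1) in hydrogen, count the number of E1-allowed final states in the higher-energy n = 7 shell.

4

E1 requires Δl = ±1, so l_f ∈ {0, 2}; with 0 ≤ l_f ≤ n_f−1 = 6, the allowed l_f values are {0, 2}.
For l_f = 0: m_f ∈ {m_i−1, m_i, m_i+1} ∩ [−0, 0] = {0} → 1 state.
For l_f = 2: m_f ∈ {m_i−1, m_i, m_i+1} ∩ [−2, 2] = {0, 1, 2} → 3 states.
Total: 4.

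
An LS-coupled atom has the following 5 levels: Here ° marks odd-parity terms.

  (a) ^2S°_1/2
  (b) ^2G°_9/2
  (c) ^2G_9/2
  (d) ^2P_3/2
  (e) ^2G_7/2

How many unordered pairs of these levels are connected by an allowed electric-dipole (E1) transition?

(a)–(b): forbidden (parity, ΔL, ΔJ).
(a)–(c): forbidden (ΔL, ΔJ).
(a)–(d): allowed.
(a)–(e): forbidden (ΔL, ΔJ).
(b)–(c): allowed.
(b)–(d): forbidden (ΔL, ΔJ).
(b)–(e): allowed.
(c)–(d): forbidden (parity, ΔL, ΔJ).
(c)–(e): forbidden (parity).
(d)–(e): forbidden (parity, ΔL, ΔJ).
Allowed pairs: 3 of 10.

3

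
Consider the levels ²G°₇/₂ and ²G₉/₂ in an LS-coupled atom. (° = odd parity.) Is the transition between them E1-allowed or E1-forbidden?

allowed

Reading off the term symbols: S 1/2→1/2, L 4→4, J 7/2→9/2, parity odd→even.
Parity must change: odd → even — ✓.
ΔS = 0: S: 1/2 → 1/2 — ✓.
ΔL = 0, ±1 (not L=0↔0): L: 4 → 4, ΔL = +0 — ✓.
ΔJ = 0, ±1 (not J=0↔0): J: 7/2 → 9/2, ΔJ = +1 — ✓.
All four E1 rules are satisfied.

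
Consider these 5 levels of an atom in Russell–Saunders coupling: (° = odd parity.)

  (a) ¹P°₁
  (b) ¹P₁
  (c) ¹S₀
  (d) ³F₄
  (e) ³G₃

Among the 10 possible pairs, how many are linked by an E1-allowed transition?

(a)–(b): allowed.
(a)–(c): allowed.
(a)–(d): forbidden (ΔS, ΔL, ΔJ).
(a)–(e): forbidden (ΔS, ΔL, ΔJ).
(b)–(c): forbidden (parity).
(b)–(d): forbidden (parity, ΔS, ΔL, ΔJ).
(b)–(e): forbidden (parity, ΔS, ΔL, ΔJ).
(c)–(d): forbidden (parity, ΔS, ΔL, ΔJ).
(c)–(e): forbidden (parity, ΔS, ΔL, ΔJ).
(d)–(e): forbidden (parity).
Allowed pairs: 2 of 10.

2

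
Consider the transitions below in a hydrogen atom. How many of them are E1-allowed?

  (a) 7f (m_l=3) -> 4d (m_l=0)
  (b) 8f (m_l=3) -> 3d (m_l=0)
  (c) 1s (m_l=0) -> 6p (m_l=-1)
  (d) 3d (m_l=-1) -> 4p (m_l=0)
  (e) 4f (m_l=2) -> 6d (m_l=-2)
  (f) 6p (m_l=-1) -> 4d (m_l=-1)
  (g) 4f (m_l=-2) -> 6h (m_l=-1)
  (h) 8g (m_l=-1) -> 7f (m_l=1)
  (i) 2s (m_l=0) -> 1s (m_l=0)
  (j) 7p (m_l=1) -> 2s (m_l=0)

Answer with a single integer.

(a) forbidden — Δm_l = -3 (E1 requires Δm_l = 0, ±1)
(b) forbidden — Δm_l = -3 (E1 requires Δm_l = 0, ±1)
(c) allowed
(d) allowed
(e) forbidden — Δm_l = -4 (E1 requires Δm_l = 0, ±1)
(f) allowed
(g) forbidden — Δl = +2 (E1 requires Δl = ±1)
(h) forbidden — Δm_l = +2 (E1 requires Δm_l = 0, ±1)
(i) forbidden — Δl = +0 (E1 requires Δl = ±1)
(j) allowed
Total allowed: 4 of 10.

4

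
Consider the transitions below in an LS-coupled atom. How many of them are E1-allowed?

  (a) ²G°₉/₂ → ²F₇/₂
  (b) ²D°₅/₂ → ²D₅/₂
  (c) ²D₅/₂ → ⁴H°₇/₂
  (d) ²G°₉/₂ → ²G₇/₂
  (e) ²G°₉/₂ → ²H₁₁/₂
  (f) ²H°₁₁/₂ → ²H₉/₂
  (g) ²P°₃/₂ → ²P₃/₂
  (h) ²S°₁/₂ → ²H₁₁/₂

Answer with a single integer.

(a) allowed
(b) allowed
(c) forbidden (ΔS, ΔL fail)
(d) allowed
(e) allowed
(f) allowed
(g) allowed
(h) forbidden (ΔL, ΔJ fail)
Total allowed: 6 of 8.

6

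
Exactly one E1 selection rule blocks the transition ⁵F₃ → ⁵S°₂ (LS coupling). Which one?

the ΔL = 0, ±1 rule

Initial level: S=2, L=3, J=3, parity even. Final level: S=2, L=0, J=2, parity odd.
ΔJ = 0, ±1 (not J=0↔0): J: 3 → 2, ΔJ = -1 — ok.
Parity must change: even → odd — ok.
ΔL = 0, ±1 (not L=0↔0): L: 3 → 0, ΔL = -3 — fails.
ΔS = 0: S: 2 → 2 — ok.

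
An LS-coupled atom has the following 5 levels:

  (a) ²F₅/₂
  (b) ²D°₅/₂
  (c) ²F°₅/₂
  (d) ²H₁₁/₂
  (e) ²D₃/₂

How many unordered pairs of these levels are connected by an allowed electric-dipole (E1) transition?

(a)–(b): allowed.
(a)–(c): allowed.
(a)–(d): forbidden (parity, ΔL, ΔJ).
(a)–(e): forbidden (parity).
(b)–(c): forbidden (parity).
(b)–(d): forbidden (ΔL, ΔJ).
(b)–(e): allowed.
(c)–(d): forbidden (ΔL, ΔJ).
(c)–(e): allowed.
(d)–(e): forbidden (parity, ΔL, ΔJ).
Allowed pairs: 4 of 10.

4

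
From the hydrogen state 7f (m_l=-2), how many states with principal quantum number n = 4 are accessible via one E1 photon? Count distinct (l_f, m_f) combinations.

2

E1 requires Δl = ±1, so l_f ∈ {2, 4}; with 0 ≤ l_f ≤ n_f−1 = 3, the allowed l_f values are {2}.
For l_f = 2: m_f ∈ {m_i−1, m_i, m_i+1} ∩ [−2, 2] = {-2, -1} → 2 states.
Total: 2.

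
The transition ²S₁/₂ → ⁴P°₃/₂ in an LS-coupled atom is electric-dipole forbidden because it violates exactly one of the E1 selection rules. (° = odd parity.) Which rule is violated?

Reading off the term symbols: S 1/2→3/2, L 0→1, J 1/2→3/2, parity even→odd.
Parity must change: even → odd — ✓.
ΔS = 0: S: 1/2 → 3/2 — ✗.
ΔL = 0, ±1 (not L=0↔0): L: 0 → 1, ΔL = +1 — ✓.
ΔJ = 0, ±1 (not J=0↔0): J: 1/2 → 3/2, ΔJ = +1 — ✓.

the ΔS = 0 rule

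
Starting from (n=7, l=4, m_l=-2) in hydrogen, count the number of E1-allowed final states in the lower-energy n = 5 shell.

3

E1 requires Δl = ±1, so l_f ∈ {3, 5}; with 0 ≤ l_f ≤ n_f−1 = 4, the allowed l_f values are {3}.
For l_f = 3: m_f ∈ {m_i−1, m_i, m_i+1} ∩ [−3, 3] = {-3, -2, -1} → 3 states.
Total: 3.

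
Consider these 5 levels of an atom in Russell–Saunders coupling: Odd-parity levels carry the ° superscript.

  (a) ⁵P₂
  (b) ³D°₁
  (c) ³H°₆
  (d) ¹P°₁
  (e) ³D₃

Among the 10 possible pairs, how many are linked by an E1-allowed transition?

(a)–(b): forbidden (ΔS).
(a)–(c): forbidden (ΔS, ΔL, ΔJ).
(a)–(d): forbidden (ΔS).
(a)–(e): forbidden (parity, ΔS).
(b)–(c): forbidden (parity, ΔL, ΔJ).
(b)–(d): forbidden (parity, ΔS).
(b)–(e): forbidden (ΔJ).
(c)–(d): forbidden (parity, ΔS, ΔL, ΔJ).
(c)–(e): forbidden (ΔL, ΔJ).
(d)–(e): forbidden (ΔS, ΔJ).
Allowed pairs: 0 of 10.

0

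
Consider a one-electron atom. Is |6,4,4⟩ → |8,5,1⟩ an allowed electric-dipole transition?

forbidden

l: 4 → 5 (Δl = +1). Δl = ±1 passes.
Δm_l = 1 − (4) = -3. E1 requires Δm_l = 0, ±1: fails.
The transition is electric-dipole forbidden.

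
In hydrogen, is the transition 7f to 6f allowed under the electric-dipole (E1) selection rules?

Initial l = 3, final l = 3, so Δl = +0. E1 requires Δl = ±1: ✗.
The transition is electric-dipole forbidden.

forbidden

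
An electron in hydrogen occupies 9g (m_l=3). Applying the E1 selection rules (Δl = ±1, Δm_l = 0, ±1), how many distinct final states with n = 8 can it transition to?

E1 requires Δl = ±1, so l_f ∈ {3, 5}; with 0 ≤ l_f ≤ n_f−1 = 7, the allowed l_f values are {3, 5}.
For l_f = 3: m_f ∈ {m_i−1, m_i, m_i+1} ∩ [−3, 3] = {2, 3} → 2 states.
For l_f = 5: m_f ∈ {m_i−1, m_i, m_i+1} ∩ [−5, 5] = {2, 3, 4} → 3 states.
Total: 5.

5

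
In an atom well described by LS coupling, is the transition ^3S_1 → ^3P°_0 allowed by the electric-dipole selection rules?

Initial level: S=1, L=0, J=1, parity even. Final level: S=1, L=1, J=0, parity odd.
Parity must change: even → odd — ok.
ΔL = 0, ±1 (not L=0↔0): L: 0 → 1, ΔL = +1 — ok.
ΔS = 0: S: 1 → 1 — ok.
ΔJ = 0, ±1 (not J=0↔0): J: 1 → 0, ΔJ = -1 — ok.
All four E1 rules are satisfied.

allowed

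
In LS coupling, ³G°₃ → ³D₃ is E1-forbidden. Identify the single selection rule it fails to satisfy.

Parity must change: odd → even — ok.
ΔJ = 0, ±1 (not J=0↔0): J: 3 → 3, ΔJ = +0 — ok.
ΔL = 0, ±1 (not L=0↔0): L: 4 → 2, ΔL = -2 — fails.
ΔS = 0: S: 1 → 1 — ok.

the ΔL = 0, ±1 rule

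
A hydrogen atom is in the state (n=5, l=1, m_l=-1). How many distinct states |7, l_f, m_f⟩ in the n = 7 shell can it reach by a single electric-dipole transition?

4

E1 requires Δl = ±1, so l_f ∈ {0, 2}; with 0 ≤ l_f ≤ n_f−1 = 6, the allowed l_f values are {0, 2}.
For l_f = 0: m_f ∈ {m_i−1, m_i, m_i+1} ∩ [−0, 0] = {0} → 1 state.
For l_f = 2: m_f ∈ {m_i−1, m_i, m_i+1} ∩ [−2, 2] = {-2, -1, 0} → 3 states.
Total: 4.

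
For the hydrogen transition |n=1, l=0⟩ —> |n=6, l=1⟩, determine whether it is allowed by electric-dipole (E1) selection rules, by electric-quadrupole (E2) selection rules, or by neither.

Δl = 1 − 0 = +1; l_i + l_f = 1.
E1 (Δl = ±1): satisfied.
E2 (Δl = 0,±2, l_i+l_f ≥ 2): not satisfied.

E1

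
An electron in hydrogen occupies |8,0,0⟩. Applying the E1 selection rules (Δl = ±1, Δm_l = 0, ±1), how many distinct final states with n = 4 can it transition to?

E1 requires Δl = ±1, so l_f ∈ {-1, 1}; with 0 ≤ l_f ≤ n_f−1 = 3, the allowed l_f values are {1}.
For l_f = 1: m_f ∈ {m_i−1, m_i, m_i+1} ∩ [−1, 1] = {-1, 0, 1} → 3 states.
Total: 3.

3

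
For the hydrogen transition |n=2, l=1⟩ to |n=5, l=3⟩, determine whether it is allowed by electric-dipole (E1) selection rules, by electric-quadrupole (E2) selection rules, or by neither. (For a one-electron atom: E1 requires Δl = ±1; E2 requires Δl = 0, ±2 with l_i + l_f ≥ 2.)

E2

Δl = 3 − 1 = +2; l_i + l_f = 4.
E1 (Δl = ±1): not satisfied.
E2 (Δl = 0,±2, l_i+l_f ≥ 2): satisfied.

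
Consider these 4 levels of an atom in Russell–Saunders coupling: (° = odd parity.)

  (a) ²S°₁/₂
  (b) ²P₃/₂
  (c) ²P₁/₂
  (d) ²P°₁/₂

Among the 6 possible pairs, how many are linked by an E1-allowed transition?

4

(a)–(b): allowed.
(a)–(c): allowed.
(a)–(d): forbidden (parity).
(b)–(c): forbidden (parity).
(b)–(d): allowed.
(c)–(d): allowed.
Allowed pairs: 4 of 6.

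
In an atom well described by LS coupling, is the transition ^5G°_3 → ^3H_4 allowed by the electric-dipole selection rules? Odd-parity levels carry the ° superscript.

ΔJ = 0, ±1 (not J=0↔0): J: 3 → 4, ΔJ = +1 — passes.
ΔS = 0: S: 2 → 1 — fails.
ΔL = 0, ±1 (not L=0↔0): L: 4 → 5, ΔL = +1 — passes.
Parity must change: odd → even — passes.
Rule(s) violated: ΔS.

forbidden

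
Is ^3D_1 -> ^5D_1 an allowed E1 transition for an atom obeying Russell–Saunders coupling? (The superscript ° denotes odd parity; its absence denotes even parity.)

ΔL = 0, ±1 (not L=0↔0): L: 2 → 2, ΔL = +0 — ok.
Parity must change: even → even — fails.
ΔJ = 0, ±1 (not J=0↔0): J: 1 → 1, ΔJ = +0 — ok.
ΔS = 0: S: 1 → 2 — fails.
Rule(s) violated: parity, ΔS.

forbidden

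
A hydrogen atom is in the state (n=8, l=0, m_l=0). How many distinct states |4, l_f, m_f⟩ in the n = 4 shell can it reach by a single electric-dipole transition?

E1 requires Δl = ±1, so l_f ∈ {-1, 1}; with 0 ≤ l_f ≤ n_f−1 = 3, the allowed l_f values are {1}.
For l_f = 1: m_f ∈ {m_i−1, m_i, m_i+1} ∩ [−1, 1] = {-1, 0, 1} → 3 states.
Total: 3.

3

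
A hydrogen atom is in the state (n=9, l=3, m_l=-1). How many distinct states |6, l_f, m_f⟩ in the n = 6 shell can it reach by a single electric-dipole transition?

6

E1 requires Δl = ±1, so l_f ∈ {2, 4}; with 0 ≤ l_f ≤ n_f−1 = 5, the allowed l_f values are {2, 4}.
For l_f = 2: m_f ∈ {m_i−1, m_i, m_i+1} ∩ [−2, 2] = {-2, -1, 0} → 3 states.
For l_f = 4: m_f ∈ {m_i−1, m_i, m_i+1} ∩ [−4, 4] = {-2, -1, 0} → 3 states.
Total: 6.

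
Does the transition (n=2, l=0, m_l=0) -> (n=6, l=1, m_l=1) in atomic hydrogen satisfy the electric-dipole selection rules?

allowed

Initial l = 0, final l = 1, so Δl = +1. E1 requires Δl = ±1: ✓.
Δm_l = 1 − (0) = +1. E1 requires Δm_l = 0, ±1: ✓.
All E1 selection rules are satisfied.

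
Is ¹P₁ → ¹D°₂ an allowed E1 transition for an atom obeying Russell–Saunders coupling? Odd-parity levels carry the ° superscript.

allowed

Parity must change: even → odd — ✓.
ΔJ = 0, ±1 (not J=0↔0): J: 1 → 2, ΔJ = +1 — ✓.
ΔL = 0, ±1 (not L=0↔0): L: 1 → 2, ΔL = +1 — ✓.
ΔS = 0: S: 0 → 0 — ✓.
All four E1 rules are satisfied.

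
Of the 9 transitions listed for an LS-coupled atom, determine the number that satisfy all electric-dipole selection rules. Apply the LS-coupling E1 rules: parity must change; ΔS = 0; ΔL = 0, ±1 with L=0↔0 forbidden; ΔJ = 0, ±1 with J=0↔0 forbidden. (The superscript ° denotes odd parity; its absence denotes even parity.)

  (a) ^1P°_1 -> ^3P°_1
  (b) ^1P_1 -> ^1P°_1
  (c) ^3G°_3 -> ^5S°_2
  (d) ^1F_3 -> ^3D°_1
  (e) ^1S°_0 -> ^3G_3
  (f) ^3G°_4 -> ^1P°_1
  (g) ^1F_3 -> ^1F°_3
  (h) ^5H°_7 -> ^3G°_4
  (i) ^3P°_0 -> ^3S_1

(a) forbidden (parity, ΔS fail)
(b) allowed
(c) forbidden (parity, ΔS, ΔL fail)
(d) forbidden (ΔS, ΔJ fail)
(e) forbidden (ΔS, ΔL, ΔJ fail)
(f) forbidden (parity, ΔS, ΔL, ΔJ fail)
(g) allowed
(h) forbidden (parity, ΔS, ΔJ fail)
(i) allowed
Total allowed: 3 of 9.

3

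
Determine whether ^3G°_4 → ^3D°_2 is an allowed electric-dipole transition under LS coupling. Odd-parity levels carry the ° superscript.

forbidden

Initial level: S=1, L=4, J=4, parity odd. Final level: S=1, L=2, J=2, parity odd.
Parity must change: odd → odd — violated.
ΔS = 0: S: 1 → 1 — satisfied.
ΔL = 0, ±1 (not L=0↔0): L: 4 → 2, ΔL = -2 — violated.
ΔJ = 0, ±1 (not J=0↔0): J: 4 → 2, ΔJ = -2 — violated.
Rule(s) violated: parity, ΔL, ΔJ.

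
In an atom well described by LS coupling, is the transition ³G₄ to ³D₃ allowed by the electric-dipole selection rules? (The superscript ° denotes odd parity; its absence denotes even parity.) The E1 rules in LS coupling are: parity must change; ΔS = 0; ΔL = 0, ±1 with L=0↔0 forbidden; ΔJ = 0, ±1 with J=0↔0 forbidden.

Reading off the term symbols: S 1→1, L 4→2, J 4→3, parity even→even.
Parity must change: even → even — violated.
ΔS = 0: S: 1 → 1 — satisfied.
ΔL = 0, ±1 (not L=0↔0): L: 4 → 2, ΔL = -2 — violated.
ΔJ = 0, ±1 (not J=0↔0): J: 4 → 3, ΔJ = -1 — satisfied.
Rule(s) violated: parity, ΔL.

forbidden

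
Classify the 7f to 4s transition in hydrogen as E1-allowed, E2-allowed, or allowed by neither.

Δl = 0 − 3 = -3; l_i + l_f = 3.
E1 (Δl = ±1): not satisfied.
E2 (Δl = 0,±2, l_i+l_f ≥ 2): not satisfied.

neither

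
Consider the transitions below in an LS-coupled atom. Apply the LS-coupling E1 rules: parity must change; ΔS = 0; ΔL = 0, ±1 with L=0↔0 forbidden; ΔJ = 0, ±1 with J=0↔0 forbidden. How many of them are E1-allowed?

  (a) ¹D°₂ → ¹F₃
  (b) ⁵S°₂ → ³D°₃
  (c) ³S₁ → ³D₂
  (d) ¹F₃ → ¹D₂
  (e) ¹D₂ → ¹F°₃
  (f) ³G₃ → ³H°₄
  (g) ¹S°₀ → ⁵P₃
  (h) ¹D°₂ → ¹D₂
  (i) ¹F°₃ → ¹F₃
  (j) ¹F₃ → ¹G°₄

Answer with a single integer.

(a) allowed
(b) forbidden (parity, ΔS, ΔL fail)
(c) forbidden (parity, ΔL fail)
(d) forbidden (parity fails)
(e) allowed
(f) allowed
(g) forbidden (ΔS, ΔJ fail)
(h) allowed
(i) allowed
(j) allowed
Total allowed: 6 of 10.

6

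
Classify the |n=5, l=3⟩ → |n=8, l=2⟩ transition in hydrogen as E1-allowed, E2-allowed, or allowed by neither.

Δl = 2 − 3 = -1; l_i + l_f = 5.
E1 (Δl = ±1): satisfied.
E2 (Δl = 0,±2, l_i+l_f ≥ 2): not satisfied.

E1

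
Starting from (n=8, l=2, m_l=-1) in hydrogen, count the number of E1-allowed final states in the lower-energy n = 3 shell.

E1 requires Δl = ±1, so l_f ∈ {1, 3}; with 0 ≤ l_f ≤ n_f−1 = 2, the allowed l_f values are {1}.
For l_f = 1: m_f ∈ {m_i−1, m_i, m_i+1} ∩ [−1, 1] = {-1, 0} → 2 states.
Total: 2.

2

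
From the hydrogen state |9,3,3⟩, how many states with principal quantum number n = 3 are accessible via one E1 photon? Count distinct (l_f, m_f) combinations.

E1 requires Δl = ±1, so l_f ∈ {2, 4}; with 0 ≤ l_f ≤ n_f−1 = 2, the allowed l_f values are {2}.
For l_f = 2: m_f ∈ {m_i−1, m_i, m_i+1} ∩ [−2, 2] = {2} → 1 state.
Total: 1.

1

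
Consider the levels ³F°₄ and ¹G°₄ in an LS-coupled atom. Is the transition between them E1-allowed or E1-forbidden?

Reading off the term symbols: S 1→0, L 3→4, J 4→4, parity odd→odd.
ΔS = 0: S: 1 → 0 — fails.
ΔL = 0, ±1 (not L=0↔0): L: 3 → 4, ΔL = +1 — ok.
ΔJ = 0, ±1 (not J=0↔0): J: 4 → 4, ΔJ = +0 — ok.
Parity must change: odd → odd — fails.
Rule(s) violated: parity, ΔS.

forbidden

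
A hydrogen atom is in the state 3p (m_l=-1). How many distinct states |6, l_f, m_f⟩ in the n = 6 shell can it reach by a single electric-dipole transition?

E1 requires Δl = ±1, so l_f ∈ {0, 2}; with 0 ≤ l_f ≤ n_f−1 = 5, the allowed l_f values are {0, 2}.
For l_f = 0: m_f ∈ {m_i−1, m_i, m_i+1} ∩ [−0, 0] = {0} → 1 state.
For l_f = 2: m_f ∈ {m_i−1, m_i, m_i+1} ∩ [−2, 2] = {-2, -1, 0} → 3 states.
Total: 4.

4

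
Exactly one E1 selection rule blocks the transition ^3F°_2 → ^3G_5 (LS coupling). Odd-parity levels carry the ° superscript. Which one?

Initial level: S=1, L=3, J=2, parity odd. Final level: S=1, L=4, J=5, parity even.
Parity must change: odd → even — satisfied.
ΔS = 0: S: 1 → 1 — satisfied.
ΔL = 0, ±1 (not L=0↔0): L: 3 → 4, ΔL = +1 — satisfied.
ΔJ = 0, ±1 (not J=0↔0): J: 2 → 5, ΔJ = +3 — violated.

the ΔJ = 0, ±1 rule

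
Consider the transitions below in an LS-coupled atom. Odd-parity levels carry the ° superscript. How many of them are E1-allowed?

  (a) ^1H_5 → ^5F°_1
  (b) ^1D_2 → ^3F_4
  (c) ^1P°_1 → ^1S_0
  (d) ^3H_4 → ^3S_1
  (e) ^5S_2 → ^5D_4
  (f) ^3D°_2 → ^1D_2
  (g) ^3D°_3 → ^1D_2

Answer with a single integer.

(a) forbidden (ΔS, ΔL, ΔJ fail)
(b) forbidden (parity, ΔS, ΔJ fail)
(c) allowed
(d) forbidden (parity, ΔL, ΔJ fail)
(e) forbidden (parity, ΔL, ΔJ fail)
(f) forbidden (ΔS fails)
(g) forbidden (ΔS fails)
Total allowed: 1 of 7.

1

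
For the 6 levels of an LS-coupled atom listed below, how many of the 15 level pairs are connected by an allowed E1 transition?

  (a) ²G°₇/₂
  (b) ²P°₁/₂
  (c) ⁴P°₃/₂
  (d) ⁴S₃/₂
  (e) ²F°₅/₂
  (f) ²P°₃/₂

(a)–(b): forbidden (parity, ΔL, ΔJ).
(a)–(c): forbidden (parity, ΔS, ΔL, ΔJ).
(a)–(d): forbidden (ΔS, ΔL, ΔJ).
(a)–(e): forbidden (parity).
(a)–(f): forbidden (parity, ΔL, ΔJ).
(b)–(c): forbidden (parity, ΔS).
(b)–(d): forbidden (ΔS).
(b)–(e): forbidden (parity, ΔL, ΔJ).
(b)–(f): forbidden (parity).
(c)–(d): allowed.
(c)–(e): forbidden (parity, ΔS, ΔL).
(c)–(f): forbidden (parity, ΔS).
(d)–(e): forbidden (ΔS, ΔL).
(d)–(f): forbidden (ΔS).
(e)–(f): forbidden (parity, ΔL).
Allowed pairs: 1 of 15.

1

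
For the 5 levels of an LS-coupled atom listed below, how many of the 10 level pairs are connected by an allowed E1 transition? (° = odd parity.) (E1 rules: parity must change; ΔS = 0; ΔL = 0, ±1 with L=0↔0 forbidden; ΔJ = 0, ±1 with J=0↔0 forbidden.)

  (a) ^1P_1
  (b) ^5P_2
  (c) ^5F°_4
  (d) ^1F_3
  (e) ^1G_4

(a)–(b): forbidden (parity, ΔS).
(a)–(c): forbidden (ΔS, ΔL, ΔJ).
(a)–(d): forbidden (parity, ΔL, ΔJ).
(a)–(e): forbidden (parity, ΔL, ΔJ).
(b)–(c): forbidden (ΔL, ΔJ).
(b)–(d): forbidden (parity, ΔS, ΔL).
(b)–(e): forbidden (parity, ΔS, ΔL, ΔJ).
(c)–(d): forbidden (ΔS).
(c)–(e): forbidden (ΔS).
(d)–(e): forbidden (parity).
Allowed pairs: 0 of 10.

0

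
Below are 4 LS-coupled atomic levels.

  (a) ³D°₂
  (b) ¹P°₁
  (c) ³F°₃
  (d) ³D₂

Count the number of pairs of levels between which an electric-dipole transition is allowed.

2

(a)–(b): forbidden (parity, ΔS).
(a)–(c): forbidden (parity).
(a)–(d): allowed.
(b)–(c): forbidden (parity, ΔS, ΔL, ΔJ).
(b)–(d): forbidden (ΔS).
(c)–(d): allowed.
Allowed pairs: 2 of 6.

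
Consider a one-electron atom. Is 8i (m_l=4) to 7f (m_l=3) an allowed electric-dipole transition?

forbidden

Δl = 3 − 6 = -3; the E1 rule Δl = ±1 is ✗.
Δm_l = 3 − (4) = -1. E1 requires Δm_l = 0, ±1: ✓.
The transition is electric-dipole forbidden.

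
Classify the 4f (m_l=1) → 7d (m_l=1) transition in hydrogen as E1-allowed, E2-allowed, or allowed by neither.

E1

Δl = 2 − 3 = -1; l_i + l_f = 5.
Δm_l = +0.
E1 (Δl = ±1, |Δm_l| ≤ 1): satisfied.
E2 (Δl = 0,±2, l_i+l_f ≥ 2, |Δm_l| ≤ 2): not satisfied.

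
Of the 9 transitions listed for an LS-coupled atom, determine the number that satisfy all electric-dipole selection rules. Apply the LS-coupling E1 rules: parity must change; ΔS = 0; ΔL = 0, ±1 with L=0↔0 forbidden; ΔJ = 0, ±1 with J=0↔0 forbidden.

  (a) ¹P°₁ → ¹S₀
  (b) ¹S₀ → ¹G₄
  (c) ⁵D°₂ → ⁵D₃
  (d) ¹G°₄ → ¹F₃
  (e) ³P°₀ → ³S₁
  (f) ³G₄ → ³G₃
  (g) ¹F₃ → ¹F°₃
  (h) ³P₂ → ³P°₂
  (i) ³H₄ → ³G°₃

7

(a) allowed
(b) forbidden (parity, ΔL, ΔJ fail)
(c) allowed
(d) allowed
(e) allowed
(f) forbidden (parity fails)
(g) allowed
(h) allowed
(i) allowed
Total allowed: 7 of 9.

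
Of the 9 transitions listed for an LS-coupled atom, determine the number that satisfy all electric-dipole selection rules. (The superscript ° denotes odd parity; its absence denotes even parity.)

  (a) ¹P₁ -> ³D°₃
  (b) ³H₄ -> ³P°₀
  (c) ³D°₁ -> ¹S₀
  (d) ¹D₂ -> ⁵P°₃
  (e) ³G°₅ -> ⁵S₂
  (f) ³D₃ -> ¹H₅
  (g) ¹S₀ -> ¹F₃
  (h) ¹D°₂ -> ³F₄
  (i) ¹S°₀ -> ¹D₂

(a) forbidden (ΔS, ΔJ fail)
(b) forbidden (ΔL, ΔJ fail)
(c) forbidden (ΔS, ΔL fail)
(d) forbidden (ΔS fails)
(e) forbidden (ΔS, ΔL, ΔJ fail)
(f) forbidden (parity, ΔS, ΔL, ΔJ fail)
(g) forbidden (parity, ΔL, ΔJ fail)
(h) forbidden (ΔS, ΔJ fail)
(i) forbidden (ΔL, ΔJ fail)
Total allowed: 0 of 9.

0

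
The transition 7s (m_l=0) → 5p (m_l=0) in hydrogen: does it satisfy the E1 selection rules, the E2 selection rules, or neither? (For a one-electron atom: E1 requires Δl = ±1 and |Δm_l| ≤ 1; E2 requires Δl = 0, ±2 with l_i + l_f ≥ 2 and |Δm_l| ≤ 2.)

E1

Δl = 1 − 0 = +1; l_i + l_f = 1.
Δm_l = +0.
E1 (Δl = ±1, |Δm_l| ≤ 1): satisfied.
E2 (Δl = 0,±2, l_i+l_f ≥ 2, |Δm_l| ≤ 2): not satisfied.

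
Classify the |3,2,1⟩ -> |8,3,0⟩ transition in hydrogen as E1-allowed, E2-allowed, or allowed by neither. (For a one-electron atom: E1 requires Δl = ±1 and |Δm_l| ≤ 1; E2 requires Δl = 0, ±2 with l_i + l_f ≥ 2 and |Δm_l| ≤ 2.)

Δl = 3 − 2 = +1; l_i + l_f = 5.
Δm_l = -1.
E1 (Δl = ±1, |Δm_l| ≤ 1): satisfied.
E2 (Δl = 0,±2, l_i+l_f ≥ 2, |Δm_l| ≤ 2): not satisfied.

E1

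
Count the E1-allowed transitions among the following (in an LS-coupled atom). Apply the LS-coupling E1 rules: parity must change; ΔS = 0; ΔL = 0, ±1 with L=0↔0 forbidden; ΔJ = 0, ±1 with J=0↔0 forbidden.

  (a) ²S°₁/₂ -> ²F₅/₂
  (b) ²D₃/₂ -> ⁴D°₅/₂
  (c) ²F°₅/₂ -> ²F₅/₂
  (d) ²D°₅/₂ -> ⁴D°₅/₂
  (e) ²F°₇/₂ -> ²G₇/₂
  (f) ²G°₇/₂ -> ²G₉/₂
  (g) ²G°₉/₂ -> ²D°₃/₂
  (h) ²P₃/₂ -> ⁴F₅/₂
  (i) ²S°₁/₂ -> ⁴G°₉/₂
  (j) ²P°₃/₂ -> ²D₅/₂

(a) forbidden (ΔL, ΔJ fail)
(b) forbidden (ΔS fails)
(c) allowed
(d) forbidden (parity, ΔS fail)
(e) allowed
(f) allowed
(g) forbidden (parity, ΔL, ΔJ fail)
(h) forbidden (parity, ΔS, ΔL fail)
(i) forbidden (parity, ΔS, ΔL, ΔJ fail)
(j) allowed
Total allowed: 4 of 10.

4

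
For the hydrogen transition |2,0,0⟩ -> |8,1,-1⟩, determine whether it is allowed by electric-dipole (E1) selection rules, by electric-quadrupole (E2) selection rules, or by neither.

E1

Δl = 1 − 0 = +1; l_i + l_f = 1.
Δm_l = -1.
E1 (Δl = ±1, |Δm_l| ≤ 1): satisfied.
E2 (Δl = 0,±2, l_i+l_f ≥ 2, |Δm_l| ≤ 2): not satisfied.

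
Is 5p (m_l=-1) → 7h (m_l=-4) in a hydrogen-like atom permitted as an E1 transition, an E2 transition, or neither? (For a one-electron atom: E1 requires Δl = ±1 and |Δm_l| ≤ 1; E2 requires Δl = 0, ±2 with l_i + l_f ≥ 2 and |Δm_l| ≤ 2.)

neither

Δl = 5 − 1 = +4; l_i + l_f = 6.
Δm_l = -3.
E1 (Δl = ±1, |Δm_l| ≤ 1): not satisfied.
E2 (Δl = 0,±2, l_i+l_f ≥ 2, |Δm_l| ≤ 2): not satisfied.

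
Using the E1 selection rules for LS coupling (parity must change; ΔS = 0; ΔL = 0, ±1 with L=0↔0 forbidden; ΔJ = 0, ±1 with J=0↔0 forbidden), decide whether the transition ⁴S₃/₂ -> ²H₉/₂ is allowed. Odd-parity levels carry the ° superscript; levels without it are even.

forbidden

ΔS = 0: S: 3/2 → 1/2 — fails.
ΔL = 0, ±1 (not L=0↔0): L: 0 → 5, ΔL = +5 — fails.
ΔJ = 0, ±1 (not J=0↔0): J: 3/2 → 9/2, ΔJ = +3 — fails.
Parity must change: even → even — fails.
Rule(s) violated: parity, ΔS, ΔL, ΔJ.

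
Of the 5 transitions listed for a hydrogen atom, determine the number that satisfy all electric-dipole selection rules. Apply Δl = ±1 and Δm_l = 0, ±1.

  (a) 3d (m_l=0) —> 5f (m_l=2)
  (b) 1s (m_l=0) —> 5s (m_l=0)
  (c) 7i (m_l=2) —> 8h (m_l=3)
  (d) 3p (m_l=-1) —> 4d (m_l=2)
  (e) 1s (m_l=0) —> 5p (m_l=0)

2

(a) forbidden — Δm_l = +2 (E1 requires Δm_l = 0, ±1)
(b) forbidden — Δl = +0 (E1 requires Δl = ±1)
(c) allowed
(d) forbidden — Δm_l = +3 (E1 requires Δm_l = 0, ±1)
(e) allowed
Total allowed: 2 of 5.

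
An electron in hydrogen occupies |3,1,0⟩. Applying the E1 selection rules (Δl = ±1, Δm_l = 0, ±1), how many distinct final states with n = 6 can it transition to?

4

E1 requires Δl = ±1, so l_f ∈ {0, 2}; with 0 ≤ l_f ≤ n_f−1 = 5, the allowed l_f values are {0, 2}.
For l_f = 0: m_f ∈ {m_i−1, m_i, m_i+1} ∩ [−0, 0] = {0} → 1 state.
For l_f = 2: m_f ∈ {m_i−1, m_i, m_i+1} ∩ [−2, 2] = {-1, 0, 1} → 3 states.
Total: 4.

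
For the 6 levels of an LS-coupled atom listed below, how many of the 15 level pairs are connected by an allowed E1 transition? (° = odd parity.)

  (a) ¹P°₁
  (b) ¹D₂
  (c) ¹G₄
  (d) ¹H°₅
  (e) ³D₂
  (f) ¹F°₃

(a)–(b): allowed.
(a)–(c): forbidden (ΔL, ΔJ).
(a)–(d): forbidden (parity, ΔL, ΔJ).
(a)–(e): forbidden (ΔS).
(a)–(f): forbidden (parity, ΔL, ΔJ).
(b)–(c): forbidden (parity, ΔL, ΔJ).
(b)–(d): forbidden (ΔL, ΔJ).
(b)–(e): forbidden (parity, ΔS).
(b)–(f): allowed.
(c)–(d): allowed.
(c)–(e): forbidden (parity, ΔS, ΔL, ΔJ).
(c)–(f): allowed.
(d)–(e): forbidden (ΔS, ΔL, ΔJ).
(d)–(f): forbidden (parity, ΔL, ΔJ).
(e)–(f): forbidden (ΔS).
Allowed pairs: 4 of 15.

4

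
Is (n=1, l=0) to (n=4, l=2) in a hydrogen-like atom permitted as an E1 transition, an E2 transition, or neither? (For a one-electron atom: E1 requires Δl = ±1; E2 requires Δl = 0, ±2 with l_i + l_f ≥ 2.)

E2

Δl = 2 − 0 = +2; l_i + l_f = 2.
E1 (Δl = ±1): not satisfied.
E2 (Δl = 0,±2, l_i+l_f ≥ 2): satisfied.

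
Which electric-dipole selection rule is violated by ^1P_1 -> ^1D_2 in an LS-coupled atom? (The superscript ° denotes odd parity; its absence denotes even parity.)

Reading off the term symbols: S 0→0, L 1→2, J 1→2, parity even→even.
ΔS = 0: S: 0 → 0 — passes.
Parity must change: even → even — fails.
ΔL = 0, ±1 (not L=0↔0): L: 1 → 2, ΔL = +1 — passes.
ΔJ = 0, ±1 (not J=0↔0): J: 1 → 2, ΔJ = +1 — passes.

parity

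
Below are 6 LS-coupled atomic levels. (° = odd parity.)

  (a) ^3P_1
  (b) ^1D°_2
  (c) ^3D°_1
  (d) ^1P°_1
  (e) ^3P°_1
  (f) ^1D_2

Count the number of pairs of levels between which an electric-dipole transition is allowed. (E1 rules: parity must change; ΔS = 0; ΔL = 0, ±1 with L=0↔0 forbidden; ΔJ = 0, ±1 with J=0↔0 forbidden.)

4

(a)–(b): forbidden (ΔS).
(a)–(c): allowed.
(a)–(d): forbidden (ΔS).
(a)–(e): allowed.
(a)–(f): forbidden (parity, ΔS).
(b)–(c): forbidden (parity, ΔS).
(b)–(d): forbidden (parity).
(b)–(e): forbidden (parity, ΔS).
(b)–(f): allowed.
(c)–(d): forbidden (parity, ΔS).
(c)–(e): forbidden (parity).
(c)–(f): forbidden (ΔS).
(d)–(e): forbidden (parity, ΔS).
(d)–(f): allowed.
(e)–(f): forbidden (ΔS).
Allowed pairs: 4 of 15.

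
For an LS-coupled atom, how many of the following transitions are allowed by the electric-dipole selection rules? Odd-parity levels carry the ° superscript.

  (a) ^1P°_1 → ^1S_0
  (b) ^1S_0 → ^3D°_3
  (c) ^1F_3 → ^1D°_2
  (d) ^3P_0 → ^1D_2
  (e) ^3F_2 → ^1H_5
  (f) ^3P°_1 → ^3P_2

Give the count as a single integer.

(a) allowed
(b) forbidden (ΔS, ΔL, ΔJ fail)
(c) allowed
(d) forbidden (parity, ΔS, ΔJ fail)
(e) forbidden (parity, ΔS, ΔL, ΔJ fail)
(f) allowed
Total allowed: 3 of 6.

3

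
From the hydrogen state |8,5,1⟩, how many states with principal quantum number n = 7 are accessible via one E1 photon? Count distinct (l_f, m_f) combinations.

E1 requires Δl = ±1, so l_f ∈ {4, 6}; with 0 ≤ l_f ≤ n_f−1 = 6, the allowed l_f values are {4, 6}.
For l_f = 4: m_f ∈ {m_i−1, m_i, m_i+1} ∩ [−4, 4] = {0, 1, 2} → 3 states.
For l_f = 6: m_f ∈ {m_i−1, m_i, m_i+1} ∩ [−6, 6] = {0, 1, 2} → 3 states.
Total: 6.

6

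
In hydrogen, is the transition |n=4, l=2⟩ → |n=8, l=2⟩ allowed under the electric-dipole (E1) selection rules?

forbidden

Initial l = 2, final l = 2, so Δl = +0. E1 requires Δl = ±1: fails.
The transition is electric-dipole forbidden.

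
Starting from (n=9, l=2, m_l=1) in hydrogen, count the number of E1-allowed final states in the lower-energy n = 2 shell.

2

E1 requires Δl = ±1, so l_f ∈ {1, 3}; with 0 ≤ l_f ≤ n_f−1 = 1, the allowed l_f values are {1}.
For l_f = 1: m_f ∈ {m_i−1, m_i, m_i+1} ∩ [−1, 1] = {0, 1} → 2 states.
Total: 2.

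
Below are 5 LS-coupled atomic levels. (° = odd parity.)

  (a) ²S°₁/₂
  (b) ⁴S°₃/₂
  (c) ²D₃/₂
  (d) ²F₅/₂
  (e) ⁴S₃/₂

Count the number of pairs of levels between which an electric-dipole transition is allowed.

0

(a)–(b): forbidden (parity, ΔS, ΔL).
(a)–(c): forbidden (ΔL).
(a)–(d): forbidden (ΔL, ΔJ).
(a)–(e): forbidden (ΔS, ΔL).
(b)–(c): forbidden (ΔS, ΔL).
(b)–(d): forbidden (ΔS, ΔL).
(b)–(e): forbidden (ΔL).
(c)–(d): forbidden (parity).
(c)–(e): forbidden (parity, ΔS, ΔL).
(d)–(e): forbidden (parity, ΔS, ΔL).
Allowed pairs: 0 of 10.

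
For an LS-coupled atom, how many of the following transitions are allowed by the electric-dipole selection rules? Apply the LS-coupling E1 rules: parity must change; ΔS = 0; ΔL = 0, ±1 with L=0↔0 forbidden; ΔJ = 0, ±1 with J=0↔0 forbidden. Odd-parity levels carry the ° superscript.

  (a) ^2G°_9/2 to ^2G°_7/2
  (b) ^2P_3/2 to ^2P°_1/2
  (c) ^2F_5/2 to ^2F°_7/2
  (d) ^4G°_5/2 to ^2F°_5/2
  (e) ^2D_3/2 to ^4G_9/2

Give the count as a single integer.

2

(a) forbidden (parity fails)
(b) allowed
(c) allowed
(d) forbidden (parity, ΔS fail)
(e) forbidden (parity, ΔS, ΔL, ΔJ fail)
Total allowed: 2 of 5.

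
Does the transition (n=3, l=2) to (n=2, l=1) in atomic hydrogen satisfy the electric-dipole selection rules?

l: 2 → 1 (Δl = -1). Δl = ±1 satisfied.
All E1 selection rules are satisfied.

allowed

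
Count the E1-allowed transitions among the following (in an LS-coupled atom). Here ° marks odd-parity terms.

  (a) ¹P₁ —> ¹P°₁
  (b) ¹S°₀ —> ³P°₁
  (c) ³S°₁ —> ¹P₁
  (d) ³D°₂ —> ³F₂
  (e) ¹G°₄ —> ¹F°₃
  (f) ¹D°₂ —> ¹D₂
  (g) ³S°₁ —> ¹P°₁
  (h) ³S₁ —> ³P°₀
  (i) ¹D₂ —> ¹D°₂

5

(a) allowed
(b) forbidden (parity, ΔS fail)
(c) forbidden (ΔS fails)
(d) allowed
(e) forbidden (parity fails)
(f) allowed
(g) forbidden (parity, ΔS fail)
(h) allowed
(i) allowed
Total allowed: 5 of 9.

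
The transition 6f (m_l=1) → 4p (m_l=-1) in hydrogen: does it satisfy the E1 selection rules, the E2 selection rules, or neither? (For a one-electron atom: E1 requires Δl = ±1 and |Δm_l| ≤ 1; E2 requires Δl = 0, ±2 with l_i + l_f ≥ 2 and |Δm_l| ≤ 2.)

E2

Δl = 1 − 3 = -2; l_i + l_f = 4.
Δm_l = -2.
E1 (Δl = ±1, |Δm_l| ≤ 1): not satisfied.
E2 (Δl = 0,±2, l_i+l_f ≥ 2, |Δm_l| ≤ 2): satisfied.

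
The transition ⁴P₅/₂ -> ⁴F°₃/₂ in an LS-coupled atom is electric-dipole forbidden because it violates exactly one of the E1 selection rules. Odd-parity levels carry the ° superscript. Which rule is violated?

Reading off the term symbols: S 3/2→3/2, L 1→3, J 5/2→3/2, parity even→odd.
ΔJ = 0, ±1 (not J=0↔0): J: 5/2 → 3/2, ΔJ = -1 — ✓.
ΔS = 0: S: 3/2 → 3/2 — ✓.
Parity must change: even → odd — ✓.
ΔL = 0, ±1 (not L=0↔0): L: 1 → 3, ΔL = +2 — ✗.

the ΔL = 0, ±1 rule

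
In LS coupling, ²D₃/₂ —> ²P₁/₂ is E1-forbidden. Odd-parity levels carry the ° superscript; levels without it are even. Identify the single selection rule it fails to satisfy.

parity

Reading off the term symbols: S 1/2→1/2, L 2→1, J 3/2→1/2, parity even→even.
ΔJ = 0, ±1 (not J=0↔0): J: 3/2 → 1/2, ΔJ = -1 — satisfied.
Parity must change: even → even — violated.
ΔL = 0, ±1 (not L=0↔0): L: 2 → 1, ΔL = -1 — satisfied.
ΔS = 0: S: 1/2 → 1/2 — satisfied.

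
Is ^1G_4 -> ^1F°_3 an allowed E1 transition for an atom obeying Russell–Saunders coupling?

Reading off the term symbols: S 0→0, L 4→3, J 4→3, parity even→odd.
ΔL = 0, ±1 (not L=0↔0): L: 4 → 3, ΔL = -1 — passes.
Parity must change: even → odd — passes.
ΔJ = 0, ±1 (not J=0↔0): J: 4 → 3, ΔJ = -1 — passes.
ΔS = 0: S: 0 → 0 — passes.
All four E1 rules are satisfied.

allowed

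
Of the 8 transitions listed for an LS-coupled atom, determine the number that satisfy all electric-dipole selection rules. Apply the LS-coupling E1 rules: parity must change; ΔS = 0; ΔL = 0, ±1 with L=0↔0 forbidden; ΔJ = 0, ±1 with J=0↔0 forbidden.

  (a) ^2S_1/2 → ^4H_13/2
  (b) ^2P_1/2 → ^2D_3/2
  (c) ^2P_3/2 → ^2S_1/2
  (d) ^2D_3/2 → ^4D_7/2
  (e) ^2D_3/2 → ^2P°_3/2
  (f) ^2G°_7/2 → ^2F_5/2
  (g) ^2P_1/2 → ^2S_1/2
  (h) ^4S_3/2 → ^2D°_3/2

2

(a) forbidden (parity, ΔS, ΔL, ΔJ fail)
(b) forbidden (parity fails)
(c) forbidden (parity fails)
(d) forbidden (parity, ΔS, ΔJ fail)
(e) allowed
(f) allowed
(g) forbidden (parity fails)
(h) forbidden (ΔS, ΔL fail)
Total allowed: 2 of 8.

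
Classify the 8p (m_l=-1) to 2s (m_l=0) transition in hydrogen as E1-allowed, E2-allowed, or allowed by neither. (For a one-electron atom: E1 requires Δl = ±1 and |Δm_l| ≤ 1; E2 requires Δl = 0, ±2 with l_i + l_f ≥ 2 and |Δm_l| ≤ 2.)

Δl = 0 − 1 = -1; l_i + l_f = 1.
Δm_l = +1.
E1 (Δl = ±1, |Δm_l| ≤ 1): satisfied.
E2 (Δl = 0,±2, l_i+l_f ≥ 2, |Δm_l| ≤ 2): not satisfied.

E1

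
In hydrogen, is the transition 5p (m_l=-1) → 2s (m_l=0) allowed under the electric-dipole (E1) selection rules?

Δl = 0 − 1 = -1; the E1 rule Δl = ±1 is ✓.
Δm_l = 0 − (-1) = +1. E1 requires Δm_l = 0, ±1: ✓.
All E1 selection rules are satisfied.

allowed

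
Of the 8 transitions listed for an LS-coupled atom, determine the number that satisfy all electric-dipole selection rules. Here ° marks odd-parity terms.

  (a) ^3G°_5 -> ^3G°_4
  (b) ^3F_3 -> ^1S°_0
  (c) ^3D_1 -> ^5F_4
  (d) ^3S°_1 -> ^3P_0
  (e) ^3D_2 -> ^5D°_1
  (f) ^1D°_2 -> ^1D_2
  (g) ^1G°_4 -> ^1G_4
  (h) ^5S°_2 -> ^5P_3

4

(a) forbidden (parity fails)
(b) forbidden (ΔS, ΔL, ΔJ fail)
(c) forbidden (parity, ΔS, ΔJ fail)
(d) allowed
(e) forbidden (ΔS fails)
(f) allowed
(g) allowed
(h) allowed
Total allowed: 4 of 8.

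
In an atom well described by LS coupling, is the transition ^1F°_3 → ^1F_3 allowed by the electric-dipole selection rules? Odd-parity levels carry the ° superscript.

Reading off the term symbols: S 0→0, L 3→3, J 3→3, parity odd→even.
Parity must change: odd → even — ✓.
ΔS = 0: S: 0 → 0 — ✓.
ΔJ = 0, ±1 (not J=0↔0): J: 3 → 3, ΔJ = +0 — ✓.
ΔL = 0, ±1 (not L=0↔0): L: 3 → 3, ΔL = +0 — ✓.
All four E1 rules are satisfied.

allowed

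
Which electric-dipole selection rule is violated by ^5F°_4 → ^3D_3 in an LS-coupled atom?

Reading off the term symbols: S 2→1, L 3→2, J 4→3, parity odd→even.
ΔJ = 0, ±1 (not J=0↔0): J: 4 → 3, ΔJ = -1 — satisfied.
ΔL = 0, ±1 (not L=0↔0): L: 3 → 2, ΔL = -1 — satisfied.
Parity must change: odd → even — satisfied.
ΔS = 0: S: 2 → 1 — violated.

the ΔS = 0 rule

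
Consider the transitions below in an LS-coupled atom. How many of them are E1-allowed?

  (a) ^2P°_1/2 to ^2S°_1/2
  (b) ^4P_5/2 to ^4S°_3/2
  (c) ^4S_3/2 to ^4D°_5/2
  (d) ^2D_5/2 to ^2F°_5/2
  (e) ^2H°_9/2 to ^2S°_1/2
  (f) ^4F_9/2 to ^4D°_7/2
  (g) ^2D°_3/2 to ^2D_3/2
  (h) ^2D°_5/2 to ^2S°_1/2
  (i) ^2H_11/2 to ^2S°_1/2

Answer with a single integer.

4

(a) forbidden (parity fails)
(b) allowed
(c) forbidden (ΔL fails)
(d) allowed
(e) forbidden (parity, ΔL, ΔJ fail)
(f) allowed
(g) allowed
(h) forbidden (parity, ΔL, ΔJ fail)
(i) forbidden (ΔL, ΔJ fail)
Total allowed: 4 of 9.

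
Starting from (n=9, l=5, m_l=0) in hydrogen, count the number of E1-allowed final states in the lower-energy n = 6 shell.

3

E1 requires Δl = ±1, so l_f ∈ {4, 6}; with 0 ≤ l_f ≤ n_f−1 = 5, the allowed l_f values are {4}.
For l_f = 4: m_f ∈ {m_i−1, m_i, m_i+1} ∩ [−4, 4] = {-1, 0, 1} → 3 states.
Total: 3.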